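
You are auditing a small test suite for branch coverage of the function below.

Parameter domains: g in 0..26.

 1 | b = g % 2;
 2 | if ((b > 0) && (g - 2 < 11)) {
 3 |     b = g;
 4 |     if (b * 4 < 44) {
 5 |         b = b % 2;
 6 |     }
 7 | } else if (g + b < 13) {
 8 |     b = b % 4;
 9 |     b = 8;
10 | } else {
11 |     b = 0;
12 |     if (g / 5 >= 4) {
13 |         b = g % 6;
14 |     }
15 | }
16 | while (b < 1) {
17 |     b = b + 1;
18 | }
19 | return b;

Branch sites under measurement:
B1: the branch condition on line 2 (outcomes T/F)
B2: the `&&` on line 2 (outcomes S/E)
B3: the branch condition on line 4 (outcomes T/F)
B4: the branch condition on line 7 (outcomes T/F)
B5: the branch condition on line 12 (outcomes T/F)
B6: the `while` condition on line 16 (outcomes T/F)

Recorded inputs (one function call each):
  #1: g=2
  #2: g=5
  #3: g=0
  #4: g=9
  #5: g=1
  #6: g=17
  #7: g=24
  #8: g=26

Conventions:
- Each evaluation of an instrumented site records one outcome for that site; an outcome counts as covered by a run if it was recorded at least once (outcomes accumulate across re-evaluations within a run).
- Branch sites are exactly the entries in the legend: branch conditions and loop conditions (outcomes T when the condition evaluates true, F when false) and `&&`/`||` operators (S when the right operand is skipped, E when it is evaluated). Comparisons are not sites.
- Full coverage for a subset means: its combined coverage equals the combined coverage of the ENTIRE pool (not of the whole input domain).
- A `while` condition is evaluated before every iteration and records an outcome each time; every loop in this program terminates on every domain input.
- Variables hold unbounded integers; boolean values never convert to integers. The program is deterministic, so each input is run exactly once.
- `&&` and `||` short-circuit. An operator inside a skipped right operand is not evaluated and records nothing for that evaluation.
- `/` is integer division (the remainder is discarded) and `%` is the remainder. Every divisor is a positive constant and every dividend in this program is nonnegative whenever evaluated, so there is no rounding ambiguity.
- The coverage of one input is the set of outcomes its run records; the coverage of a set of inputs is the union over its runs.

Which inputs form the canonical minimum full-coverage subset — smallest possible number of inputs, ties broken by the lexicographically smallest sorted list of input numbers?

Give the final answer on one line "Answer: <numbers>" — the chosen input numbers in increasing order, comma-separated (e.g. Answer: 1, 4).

input #1, g=2: events B2->S, B1->F, B4->T, B6->F; outcomes B1=F, B2=S, B4=T, B6=F
input #2, g=5: events B2->E, B1->T, B3->T, B6->F; outcomes B1=T, B2=E, B3=T, B6=F
input #3, g=0: events B2->S, B1->F, B4->T, B6->F; outcomes B1=F, B2=S, B4=T, B6=F
input #4, g=9: events B2->E, B1->T, B3->T, B6->F; outcomes B1=T, B2=E, B3=T, B6=F
input #5, g=1: events B2->E, B1->T, B3->T, B6->F; outcomes B1=T, B2=E, B3=T, B6=F
input #6, g=17: events B2->E, B1->F, B4->F, B5->F, B6->T, B6->F; outcomes B1=F, B2=E, B4=F, B5=F, B6=T, B6=F
input #7, g=24: events B2->S, B1->F, B4->F, B5->T, B6->T, B6->F; outcomes B1=F, B2=S, B4=F, B5=T, B6=T, B6=F
input #8, g=26: events B2->S, B1->F, B4->F, B5->T, B6->F; outcomes B1=F, B2=S, B4=F, B5=T, B6=F
union over all inputs: B1=T, B1=F, B2=S, B2=E, B3=T, B4=T, B4=F, B5=T, B5=F, B6=T, B6=F (11 outcomes)
checked all size-1 subsets: none covers 11 outcomes (max 6/11)
checked all size-2 subsets: none covers 11 outcomes (max 9/11)
checked all size-3 subsets: none covers 11 outcomes (max 10/11)
the canonical winner is {1, 2, 6, 7}: size 4, full 11-outcome coverage, earliest index list among size-4 covers

Answer: 1, 2, 6, 7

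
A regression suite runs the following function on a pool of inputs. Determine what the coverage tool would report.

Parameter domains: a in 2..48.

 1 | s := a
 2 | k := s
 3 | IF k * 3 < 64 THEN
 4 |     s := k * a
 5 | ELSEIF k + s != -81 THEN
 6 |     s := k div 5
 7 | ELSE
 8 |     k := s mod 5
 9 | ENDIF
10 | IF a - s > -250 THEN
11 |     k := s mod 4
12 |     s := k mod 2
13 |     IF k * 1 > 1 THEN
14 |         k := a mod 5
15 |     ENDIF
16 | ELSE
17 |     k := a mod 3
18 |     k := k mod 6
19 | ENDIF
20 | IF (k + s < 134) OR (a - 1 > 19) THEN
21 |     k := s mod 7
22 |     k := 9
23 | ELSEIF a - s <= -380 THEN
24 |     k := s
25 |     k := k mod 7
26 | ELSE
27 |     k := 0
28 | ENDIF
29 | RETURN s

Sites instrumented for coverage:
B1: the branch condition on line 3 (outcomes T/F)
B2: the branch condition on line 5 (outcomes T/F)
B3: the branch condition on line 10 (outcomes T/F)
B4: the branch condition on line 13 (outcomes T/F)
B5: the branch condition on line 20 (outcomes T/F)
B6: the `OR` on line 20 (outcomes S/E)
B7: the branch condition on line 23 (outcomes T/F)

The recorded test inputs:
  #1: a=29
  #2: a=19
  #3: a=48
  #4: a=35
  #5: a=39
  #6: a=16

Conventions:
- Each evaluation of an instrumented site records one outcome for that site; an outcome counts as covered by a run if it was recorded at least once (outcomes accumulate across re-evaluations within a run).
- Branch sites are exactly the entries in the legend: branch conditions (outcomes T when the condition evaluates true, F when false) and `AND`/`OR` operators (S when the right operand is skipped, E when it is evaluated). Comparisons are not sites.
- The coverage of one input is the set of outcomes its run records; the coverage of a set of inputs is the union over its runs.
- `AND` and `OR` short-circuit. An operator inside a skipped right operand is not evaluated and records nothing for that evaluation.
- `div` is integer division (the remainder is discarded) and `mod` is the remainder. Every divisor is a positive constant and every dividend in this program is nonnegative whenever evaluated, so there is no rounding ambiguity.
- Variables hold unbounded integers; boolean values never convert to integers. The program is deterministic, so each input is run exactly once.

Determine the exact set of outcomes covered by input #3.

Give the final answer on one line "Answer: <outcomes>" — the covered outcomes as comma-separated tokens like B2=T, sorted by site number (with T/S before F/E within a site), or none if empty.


Tracing the run of input #3 (a=48):
  B1->F, B2->T, B3->T, B4->F, B6->S, B5->T
collecting distinct outcomes: B1=F, B2=T, B3=T, B4=F, B5=T, B6=S
Answer: B1=F, B2=T, B3=T, B4=F, B5=T, B6=S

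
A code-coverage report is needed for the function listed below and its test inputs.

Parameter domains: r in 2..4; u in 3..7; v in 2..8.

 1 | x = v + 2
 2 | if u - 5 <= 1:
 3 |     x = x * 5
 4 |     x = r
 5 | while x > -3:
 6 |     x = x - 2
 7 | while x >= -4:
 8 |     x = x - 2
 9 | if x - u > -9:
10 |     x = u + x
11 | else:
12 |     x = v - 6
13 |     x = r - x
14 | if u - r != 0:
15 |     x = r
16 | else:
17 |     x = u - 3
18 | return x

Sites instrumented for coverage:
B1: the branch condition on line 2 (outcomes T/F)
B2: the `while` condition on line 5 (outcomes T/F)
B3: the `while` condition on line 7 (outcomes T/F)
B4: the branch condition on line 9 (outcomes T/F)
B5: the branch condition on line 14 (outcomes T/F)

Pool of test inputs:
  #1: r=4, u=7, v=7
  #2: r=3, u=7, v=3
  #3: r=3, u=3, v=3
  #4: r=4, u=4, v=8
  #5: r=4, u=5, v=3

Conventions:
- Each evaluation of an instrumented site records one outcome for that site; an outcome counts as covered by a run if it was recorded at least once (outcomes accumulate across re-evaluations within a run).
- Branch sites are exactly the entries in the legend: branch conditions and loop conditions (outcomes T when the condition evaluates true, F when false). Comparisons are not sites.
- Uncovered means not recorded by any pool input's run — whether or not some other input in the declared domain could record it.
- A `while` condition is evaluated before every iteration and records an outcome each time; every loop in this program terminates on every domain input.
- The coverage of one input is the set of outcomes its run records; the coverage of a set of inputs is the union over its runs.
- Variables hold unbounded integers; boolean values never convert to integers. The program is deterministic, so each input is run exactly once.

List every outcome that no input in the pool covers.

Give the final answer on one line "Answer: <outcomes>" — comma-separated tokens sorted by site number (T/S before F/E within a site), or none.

run #1 (r=4, u=7, v=7) records B1=F, B2=T, B2=F, B3=T, B3=F, B4=F, B5=T
run #2 (r=3, u=7, v=3) records B1=F, B2=T, B2=F, B3=T, B3=F, B4=F, B5=T
run #3 (r=3, u=3, v=3) records B1=T, B2=T, B2=F, B3=T, B3=F, B4=T, B5=F
run #4 (r=4, u=4, v=8) records B1=T, B2=T, B2=F, B3=T, B3=F, B4=F, B5=F
run #5 (r=4, u=5, v=3) records B1=T, B2=T, B2=F, B3=T, B3=F, B4=F, B5=T
union over the pool: B1=T, B1=F, B2=T, B2=F, B3=T, B3=F, B4=T, B4=F, B5=T, B5=F
uncovered (0 of 10): none

Answer: none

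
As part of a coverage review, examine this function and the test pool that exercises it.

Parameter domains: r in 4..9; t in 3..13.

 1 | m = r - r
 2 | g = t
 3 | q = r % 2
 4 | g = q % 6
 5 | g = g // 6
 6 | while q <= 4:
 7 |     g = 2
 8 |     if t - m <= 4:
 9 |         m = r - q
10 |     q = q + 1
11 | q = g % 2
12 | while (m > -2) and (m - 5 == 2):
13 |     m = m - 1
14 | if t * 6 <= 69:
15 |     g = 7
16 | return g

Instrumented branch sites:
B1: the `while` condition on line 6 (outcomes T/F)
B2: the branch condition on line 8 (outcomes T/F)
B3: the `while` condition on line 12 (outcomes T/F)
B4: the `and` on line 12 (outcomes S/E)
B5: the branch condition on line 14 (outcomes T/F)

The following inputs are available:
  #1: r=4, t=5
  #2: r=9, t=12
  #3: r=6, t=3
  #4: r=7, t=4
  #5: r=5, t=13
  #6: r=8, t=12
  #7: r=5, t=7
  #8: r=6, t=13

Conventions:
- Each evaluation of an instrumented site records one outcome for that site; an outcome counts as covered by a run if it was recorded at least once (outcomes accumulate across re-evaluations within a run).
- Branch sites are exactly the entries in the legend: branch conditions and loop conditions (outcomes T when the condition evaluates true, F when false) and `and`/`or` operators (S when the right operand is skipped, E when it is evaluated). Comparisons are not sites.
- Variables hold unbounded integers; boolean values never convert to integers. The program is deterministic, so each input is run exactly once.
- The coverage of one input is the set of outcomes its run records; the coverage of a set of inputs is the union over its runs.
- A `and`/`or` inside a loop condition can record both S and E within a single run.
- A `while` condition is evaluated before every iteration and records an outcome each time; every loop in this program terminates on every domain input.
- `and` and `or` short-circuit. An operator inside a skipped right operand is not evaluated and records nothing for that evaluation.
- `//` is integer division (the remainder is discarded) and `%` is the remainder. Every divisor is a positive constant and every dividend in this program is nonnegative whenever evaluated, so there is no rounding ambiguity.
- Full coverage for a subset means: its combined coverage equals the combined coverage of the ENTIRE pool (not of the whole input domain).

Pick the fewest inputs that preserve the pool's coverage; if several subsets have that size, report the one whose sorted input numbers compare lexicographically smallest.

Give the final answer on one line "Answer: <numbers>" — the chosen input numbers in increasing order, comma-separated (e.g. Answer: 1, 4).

test 1 (r=4, t=5) fires B1->T, B2->F, B1->T, B2->F, B1->T, B2->F, B1->T, B2->F, B1->T, B2->F, B1->F, B4->E, B3->F, B5->T; hits B1=T, B1=F, B2=F, B3=F, B4=E, B5=T
test 2 (r=9, t=12) fires B1->T, B2->F, B1->T, B2->F, B1->T, B2->F, B1->T, B2->F, B1->F, B4->E, B3->F, B5->F; hits B1=T, B1=F, B2=F, B3=F, B4=E, B5=F
test 3 (r=6, t=3) fires B1->T, B2->T, B1->T, B2->T, B1->T, B2->T, B1->T, B2->T, B1->T, B2->T, B1->F, B4->E, B3->F, B5->T; hits B1=T, B1=F, B2=T, B3=F, B4=E, B5=T
test 4 (r=7, t=4) fires B1->T, B2->T, B1->T, B2->T, B1->T, B2->T, B1->T, B2->T, B1->F, B4->E, B3->F, B5->T; hits B1=T, B1=F, B2=T, B3=F, B4=E, B5=T
test 5 (r=5, t=13) fires B1->T, B2->F, B1->T, B2->F, B1->T, B2->F, B1->T, B2->F, B1->F, B4->E, B3->F, B5->F; hits B1=T, B1=F, B2=F, B3=F, B4=E, B5=F
test 6 (r=8, t=12) fires B1->T, B2->F, B1->T, B2->F, B1->T, B2->F, B1->T, B2->F, B1->T, B2->F, B1->F, B4->E, B3->F, B5->F; hits B1=T, B1=F, B2=F, B3=F, B4=E, B5=F
test 7 (r=5, t=7) fires B1->T, B2->F, B1->T, B2->F, B1->T, B2->F, B1->T, B2->F, B1->F, B4->E, B3->F, B5->T; hits B1=T, B1=F, B2=F, B3=F, B4=E, B5=T
test 8 (r=6, t=13) fires B1->T, B2->F, B1->T, B2->F, B1->T, B2->F, B1->T, B2->F, B1->T, B2->F, B1->F, B4->E, B3->F, B5->F; hits B1=T, B1=F, B2=F, B3=F, B4=E, B5=F
union over all inputs: B1=T, B1=F, B2=T, B2=F, B3=F, B4=E, B5=T, B5=F (8 outcomes)
size 1 is not enough: best union over all size-1 subsets is 6/8
inputs {2, 3} (size 2) cover everything; no size-2 subset with a lexicographically smaller index list covers all 8

Answer: 2, 3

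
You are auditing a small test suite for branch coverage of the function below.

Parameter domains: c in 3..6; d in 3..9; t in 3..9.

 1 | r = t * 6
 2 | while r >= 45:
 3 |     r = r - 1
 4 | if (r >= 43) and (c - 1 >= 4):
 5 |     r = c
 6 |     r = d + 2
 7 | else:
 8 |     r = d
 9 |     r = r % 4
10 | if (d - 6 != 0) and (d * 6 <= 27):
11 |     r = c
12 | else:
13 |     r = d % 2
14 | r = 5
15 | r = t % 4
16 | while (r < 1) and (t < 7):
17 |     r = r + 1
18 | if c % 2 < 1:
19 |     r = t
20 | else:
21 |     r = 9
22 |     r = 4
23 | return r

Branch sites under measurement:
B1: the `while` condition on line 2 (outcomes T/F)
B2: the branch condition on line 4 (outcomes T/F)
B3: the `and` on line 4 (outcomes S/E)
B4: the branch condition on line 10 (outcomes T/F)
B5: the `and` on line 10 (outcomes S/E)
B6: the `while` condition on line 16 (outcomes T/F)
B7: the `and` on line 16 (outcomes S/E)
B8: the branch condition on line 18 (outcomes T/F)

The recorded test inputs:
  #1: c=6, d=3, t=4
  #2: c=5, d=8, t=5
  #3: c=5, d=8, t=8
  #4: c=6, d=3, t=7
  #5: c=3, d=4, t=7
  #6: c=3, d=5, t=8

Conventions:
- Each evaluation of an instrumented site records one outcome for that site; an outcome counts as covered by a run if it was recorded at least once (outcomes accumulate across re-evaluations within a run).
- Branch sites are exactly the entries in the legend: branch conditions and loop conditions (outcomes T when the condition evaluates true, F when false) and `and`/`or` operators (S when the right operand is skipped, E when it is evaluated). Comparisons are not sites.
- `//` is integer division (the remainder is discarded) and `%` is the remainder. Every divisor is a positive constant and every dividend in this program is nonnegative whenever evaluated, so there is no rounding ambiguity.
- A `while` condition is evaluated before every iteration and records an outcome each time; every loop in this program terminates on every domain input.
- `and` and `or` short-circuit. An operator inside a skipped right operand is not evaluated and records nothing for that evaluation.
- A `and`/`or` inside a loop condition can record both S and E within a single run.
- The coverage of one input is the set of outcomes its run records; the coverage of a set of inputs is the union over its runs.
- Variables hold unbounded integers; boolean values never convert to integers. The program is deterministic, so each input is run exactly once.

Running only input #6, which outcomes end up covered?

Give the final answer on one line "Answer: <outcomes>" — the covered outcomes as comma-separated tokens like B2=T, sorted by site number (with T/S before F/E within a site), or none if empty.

Event log for input #6 (c=3, d=5, t=8):
  B1->T, B1->T, B1->T, B1->T, B1->F, B3->E, B2->F, B5->E, B4->F, B7->E
  B6->F, B8->F
distinct outcomes covered: B1=T, B1=F, B2=F, B3=E, B4=F, B5=E, B6=F, B7=E, B8=F

Answer: B1=T, B1=F, B2=F, B3=E, B4=F, B5=E, B6=F, B7=E, B8=F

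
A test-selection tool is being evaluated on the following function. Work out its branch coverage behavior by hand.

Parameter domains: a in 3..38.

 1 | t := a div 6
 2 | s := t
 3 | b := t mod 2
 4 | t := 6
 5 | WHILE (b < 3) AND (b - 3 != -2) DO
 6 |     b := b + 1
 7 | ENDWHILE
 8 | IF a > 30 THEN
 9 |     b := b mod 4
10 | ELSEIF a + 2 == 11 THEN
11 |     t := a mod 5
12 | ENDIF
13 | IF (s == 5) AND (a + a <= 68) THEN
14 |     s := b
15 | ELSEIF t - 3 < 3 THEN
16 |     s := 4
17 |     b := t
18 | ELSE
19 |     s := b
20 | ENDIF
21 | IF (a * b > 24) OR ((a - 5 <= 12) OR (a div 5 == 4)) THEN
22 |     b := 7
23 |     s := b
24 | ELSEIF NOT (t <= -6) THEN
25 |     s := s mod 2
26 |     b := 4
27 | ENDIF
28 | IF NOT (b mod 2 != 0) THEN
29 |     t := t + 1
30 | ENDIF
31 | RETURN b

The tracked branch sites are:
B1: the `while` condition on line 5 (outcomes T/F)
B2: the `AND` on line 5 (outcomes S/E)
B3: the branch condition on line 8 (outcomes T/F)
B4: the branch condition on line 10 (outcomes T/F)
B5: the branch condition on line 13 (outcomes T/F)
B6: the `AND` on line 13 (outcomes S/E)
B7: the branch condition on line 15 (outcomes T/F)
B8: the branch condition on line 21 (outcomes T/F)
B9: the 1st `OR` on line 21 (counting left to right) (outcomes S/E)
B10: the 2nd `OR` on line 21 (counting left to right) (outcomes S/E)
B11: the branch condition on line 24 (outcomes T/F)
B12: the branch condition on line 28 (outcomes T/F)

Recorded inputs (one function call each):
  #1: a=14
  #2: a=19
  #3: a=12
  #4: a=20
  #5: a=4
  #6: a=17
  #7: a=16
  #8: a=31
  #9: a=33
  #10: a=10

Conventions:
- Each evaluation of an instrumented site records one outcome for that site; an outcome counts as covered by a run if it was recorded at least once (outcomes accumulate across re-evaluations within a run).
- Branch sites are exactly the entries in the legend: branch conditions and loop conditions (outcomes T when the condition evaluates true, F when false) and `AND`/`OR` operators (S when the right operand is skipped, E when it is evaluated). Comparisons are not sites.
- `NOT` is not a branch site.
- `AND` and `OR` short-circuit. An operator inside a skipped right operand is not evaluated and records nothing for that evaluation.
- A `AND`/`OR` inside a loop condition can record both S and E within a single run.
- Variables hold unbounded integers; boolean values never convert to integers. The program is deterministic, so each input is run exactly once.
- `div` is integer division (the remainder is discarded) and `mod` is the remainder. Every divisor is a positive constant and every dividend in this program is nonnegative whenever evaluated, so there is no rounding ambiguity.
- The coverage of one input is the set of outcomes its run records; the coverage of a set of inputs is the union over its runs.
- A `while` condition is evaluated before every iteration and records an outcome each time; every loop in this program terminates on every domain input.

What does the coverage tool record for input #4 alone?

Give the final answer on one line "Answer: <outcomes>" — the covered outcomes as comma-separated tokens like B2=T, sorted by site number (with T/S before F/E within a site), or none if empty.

Event log for input #4 (a=20):
  B2->E, B1->F, B3->F, B4->F, B6->S, B5->F, B7->F, B9->E, B10->E, B8->T
  B12->F
distinct outcomes covered: B1=F, B2=E, B3=F, B4=F, B5=F, B6=S, B7=F, B8=T, B9=E, B10=E, B12=F

Answer: B1=F, B2=E, B3=F, B4=F, B5=F, B6=S, B7=F, B8=T, B9=E, B10=E, B12=F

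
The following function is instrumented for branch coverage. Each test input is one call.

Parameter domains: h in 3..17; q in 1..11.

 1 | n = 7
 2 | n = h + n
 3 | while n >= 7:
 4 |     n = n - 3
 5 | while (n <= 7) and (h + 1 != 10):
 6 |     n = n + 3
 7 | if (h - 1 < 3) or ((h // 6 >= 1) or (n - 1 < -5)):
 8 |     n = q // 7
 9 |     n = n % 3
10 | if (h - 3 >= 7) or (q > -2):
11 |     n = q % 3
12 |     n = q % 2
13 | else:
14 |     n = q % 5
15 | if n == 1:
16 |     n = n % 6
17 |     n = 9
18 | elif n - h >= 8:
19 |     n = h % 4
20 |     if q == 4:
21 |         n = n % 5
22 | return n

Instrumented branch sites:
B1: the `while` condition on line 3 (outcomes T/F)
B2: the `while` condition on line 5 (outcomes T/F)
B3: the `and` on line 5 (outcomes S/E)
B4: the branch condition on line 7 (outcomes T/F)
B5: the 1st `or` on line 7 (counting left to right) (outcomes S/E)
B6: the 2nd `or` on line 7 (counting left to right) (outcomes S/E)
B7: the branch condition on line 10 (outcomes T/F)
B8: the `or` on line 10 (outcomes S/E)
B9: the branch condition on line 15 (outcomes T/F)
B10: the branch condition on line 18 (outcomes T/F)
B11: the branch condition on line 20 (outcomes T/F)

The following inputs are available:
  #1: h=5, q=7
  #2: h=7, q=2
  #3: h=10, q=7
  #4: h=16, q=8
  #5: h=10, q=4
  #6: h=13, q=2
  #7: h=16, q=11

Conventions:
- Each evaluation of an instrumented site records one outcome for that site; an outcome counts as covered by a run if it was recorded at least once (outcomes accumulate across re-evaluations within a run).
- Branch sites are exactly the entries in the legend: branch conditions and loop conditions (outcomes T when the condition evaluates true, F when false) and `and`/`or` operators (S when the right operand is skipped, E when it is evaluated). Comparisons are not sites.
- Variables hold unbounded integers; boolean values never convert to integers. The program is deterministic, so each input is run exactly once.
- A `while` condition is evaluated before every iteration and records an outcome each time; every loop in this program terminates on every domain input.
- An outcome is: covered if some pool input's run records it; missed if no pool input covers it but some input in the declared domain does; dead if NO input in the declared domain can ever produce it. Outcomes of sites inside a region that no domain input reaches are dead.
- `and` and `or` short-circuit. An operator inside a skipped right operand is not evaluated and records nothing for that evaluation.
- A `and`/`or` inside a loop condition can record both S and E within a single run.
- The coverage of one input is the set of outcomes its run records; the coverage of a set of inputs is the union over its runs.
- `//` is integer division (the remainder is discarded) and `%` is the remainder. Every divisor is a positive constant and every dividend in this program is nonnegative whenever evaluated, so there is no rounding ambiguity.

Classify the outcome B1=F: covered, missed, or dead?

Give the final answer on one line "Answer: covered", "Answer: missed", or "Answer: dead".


B1=F is recorded by pool input(s) 1, 2, 3, 4, 5, 6, 7 -> covered
Answer: covered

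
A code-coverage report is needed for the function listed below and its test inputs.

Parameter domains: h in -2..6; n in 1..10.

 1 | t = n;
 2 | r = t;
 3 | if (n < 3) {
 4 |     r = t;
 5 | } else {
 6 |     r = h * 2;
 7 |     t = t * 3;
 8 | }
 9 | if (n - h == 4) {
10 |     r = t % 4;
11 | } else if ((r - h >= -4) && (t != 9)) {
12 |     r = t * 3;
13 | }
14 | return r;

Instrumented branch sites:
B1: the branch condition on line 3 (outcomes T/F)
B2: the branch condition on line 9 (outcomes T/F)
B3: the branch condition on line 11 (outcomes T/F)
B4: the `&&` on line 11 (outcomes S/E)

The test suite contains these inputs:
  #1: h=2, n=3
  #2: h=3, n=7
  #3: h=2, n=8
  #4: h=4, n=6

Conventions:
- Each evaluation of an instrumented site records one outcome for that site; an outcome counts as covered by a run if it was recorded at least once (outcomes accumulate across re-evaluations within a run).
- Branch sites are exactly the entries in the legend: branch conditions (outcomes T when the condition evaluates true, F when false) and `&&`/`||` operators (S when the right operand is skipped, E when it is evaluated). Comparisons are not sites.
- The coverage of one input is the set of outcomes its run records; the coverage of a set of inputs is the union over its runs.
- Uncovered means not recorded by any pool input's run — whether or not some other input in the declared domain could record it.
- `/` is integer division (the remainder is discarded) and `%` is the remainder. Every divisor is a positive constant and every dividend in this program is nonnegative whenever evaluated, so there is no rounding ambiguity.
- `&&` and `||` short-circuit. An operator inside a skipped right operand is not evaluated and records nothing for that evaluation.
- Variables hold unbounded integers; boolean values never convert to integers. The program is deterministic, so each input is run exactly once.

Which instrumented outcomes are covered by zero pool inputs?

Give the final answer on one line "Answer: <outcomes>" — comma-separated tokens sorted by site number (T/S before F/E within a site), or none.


input #1 (h=2, n=3): events B1->F, B2->F, B4->E, B3->F; covers B1=F, B2=F, B3=F, B4=E
input #2 (h=3, n=7): events B1->F, B2->T; covers B1=F, B2=T
input #3 (h=2, n=8): events B1->F, B2->F, B4->E, B3->T; covers B1=F, B2=F, B3=T, B4=E
input #4 (h=4, n=6): events B1->F, B2->F, B4->E, B3->T; covers B1=F, B2=F, B3=T, B4=E
union over the pool: B1=F, B2=T, B2=F, B3=T, B3=F, B4=E
uncovered (2 of 8): B1=T, B4=S
Answer: B1=T, B4=S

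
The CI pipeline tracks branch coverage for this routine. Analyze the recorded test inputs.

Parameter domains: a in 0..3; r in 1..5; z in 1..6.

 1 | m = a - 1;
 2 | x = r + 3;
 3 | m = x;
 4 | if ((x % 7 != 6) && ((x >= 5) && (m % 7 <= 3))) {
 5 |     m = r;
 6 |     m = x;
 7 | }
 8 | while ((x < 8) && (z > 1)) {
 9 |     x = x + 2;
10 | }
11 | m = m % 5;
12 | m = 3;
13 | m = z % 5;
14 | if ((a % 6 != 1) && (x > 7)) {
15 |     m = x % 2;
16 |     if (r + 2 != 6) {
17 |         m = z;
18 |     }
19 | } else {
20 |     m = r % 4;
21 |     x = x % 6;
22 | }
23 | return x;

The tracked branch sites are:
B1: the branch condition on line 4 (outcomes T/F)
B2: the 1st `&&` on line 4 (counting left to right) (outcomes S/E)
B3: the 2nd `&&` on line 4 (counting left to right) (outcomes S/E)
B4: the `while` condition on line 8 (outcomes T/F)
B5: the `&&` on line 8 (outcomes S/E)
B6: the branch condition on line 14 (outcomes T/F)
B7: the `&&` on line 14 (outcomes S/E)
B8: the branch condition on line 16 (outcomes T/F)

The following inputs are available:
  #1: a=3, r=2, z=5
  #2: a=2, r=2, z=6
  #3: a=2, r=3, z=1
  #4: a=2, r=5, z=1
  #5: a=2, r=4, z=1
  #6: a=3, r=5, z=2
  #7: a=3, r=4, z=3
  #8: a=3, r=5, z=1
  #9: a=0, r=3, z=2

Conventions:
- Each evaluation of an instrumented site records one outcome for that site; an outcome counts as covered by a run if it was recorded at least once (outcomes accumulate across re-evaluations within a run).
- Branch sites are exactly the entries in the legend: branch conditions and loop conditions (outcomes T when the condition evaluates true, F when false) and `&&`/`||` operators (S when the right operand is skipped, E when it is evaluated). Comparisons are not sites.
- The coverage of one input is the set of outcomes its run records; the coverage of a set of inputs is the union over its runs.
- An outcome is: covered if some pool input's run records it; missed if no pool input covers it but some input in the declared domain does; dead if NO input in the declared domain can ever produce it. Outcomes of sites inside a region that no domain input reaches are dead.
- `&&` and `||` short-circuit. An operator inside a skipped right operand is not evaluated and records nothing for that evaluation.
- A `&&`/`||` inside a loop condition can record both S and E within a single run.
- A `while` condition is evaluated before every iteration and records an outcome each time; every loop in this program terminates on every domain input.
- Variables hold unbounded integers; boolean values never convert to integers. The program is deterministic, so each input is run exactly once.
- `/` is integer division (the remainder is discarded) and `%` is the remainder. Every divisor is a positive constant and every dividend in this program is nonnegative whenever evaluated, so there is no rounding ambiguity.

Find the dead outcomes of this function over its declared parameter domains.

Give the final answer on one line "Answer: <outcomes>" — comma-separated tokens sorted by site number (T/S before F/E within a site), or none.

running all 120 domain inputs and tallying outcomes:
  reachable outcomes have witnesses, e.g. B1=T (e.g. a=0, r=4, z=1), B1=F (e.g. a=0, r=1, z=1), B2=S (e.g. a=0, r=3, z=1), B2=E (e.g. a=0, r=1, z=1)

Answer: none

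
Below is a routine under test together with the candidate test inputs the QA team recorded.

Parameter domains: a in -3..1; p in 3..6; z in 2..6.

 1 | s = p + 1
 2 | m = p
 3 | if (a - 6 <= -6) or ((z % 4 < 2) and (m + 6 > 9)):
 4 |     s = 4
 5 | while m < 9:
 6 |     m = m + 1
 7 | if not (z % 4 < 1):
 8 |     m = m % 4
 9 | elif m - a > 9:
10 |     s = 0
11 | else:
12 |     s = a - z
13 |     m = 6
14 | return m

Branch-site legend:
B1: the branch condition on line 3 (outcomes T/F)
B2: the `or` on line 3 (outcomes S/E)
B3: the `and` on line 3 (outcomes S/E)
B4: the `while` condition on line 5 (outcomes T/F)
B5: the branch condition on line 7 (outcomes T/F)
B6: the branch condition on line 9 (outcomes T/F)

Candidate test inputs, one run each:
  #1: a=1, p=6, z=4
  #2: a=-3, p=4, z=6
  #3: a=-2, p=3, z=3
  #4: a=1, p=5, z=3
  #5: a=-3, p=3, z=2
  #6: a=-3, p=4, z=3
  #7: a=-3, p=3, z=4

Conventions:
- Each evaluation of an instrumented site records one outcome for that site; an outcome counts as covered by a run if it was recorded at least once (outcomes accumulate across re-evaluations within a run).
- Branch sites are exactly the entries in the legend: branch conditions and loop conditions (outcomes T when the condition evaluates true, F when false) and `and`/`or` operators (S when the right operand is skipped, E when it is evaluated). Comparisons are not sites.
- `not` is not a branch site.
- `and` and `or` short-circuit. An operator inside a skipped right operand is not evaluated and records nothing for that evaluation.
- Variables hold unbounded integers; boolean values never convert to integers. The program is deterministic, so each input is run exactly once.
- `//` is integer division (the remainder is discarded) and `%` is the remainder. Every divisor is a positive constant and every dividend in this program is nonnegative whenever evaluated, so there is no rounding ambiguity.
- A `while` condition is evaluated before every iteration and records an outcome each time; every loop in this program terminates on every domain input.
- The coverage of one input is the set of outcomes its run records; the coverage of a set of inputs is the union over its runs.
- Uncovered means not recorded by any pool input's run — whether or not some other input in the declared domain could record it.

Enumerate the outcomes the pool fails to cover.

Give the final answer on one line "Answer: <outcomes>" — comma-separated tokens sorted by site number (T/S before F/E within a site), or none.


input #1, a=1, p=6, z=4: events B2->E, B3->E, B1->T, B4->T, B4->T, B4->T, B4->F, B5->F, B6->F; outcomes B1=T, B2=E, B3=E, B4=T, B4=F, B5=F, B6=F
input #2, a=-3, p=4, z=6: events B2->S, B1->T, B4->T, B4->T, B4->T, B4->T, B4->T, B4->F, B5->T; outcomes B1=T, B2=S, B4=T, B4=F, B5=T
input #3, a=-2, p=3, z=3: events B2->S, B1->T, B4->T, B4->T, B4->T, B4->T, B4->T, B4->T, B4->F, B5->T; outcomes B1=T, B2=S, B4=T, B4=F, B5=T
input #4, a=1, p=5, z=3: events B2->E, B3->S, B1->F, B4->T, B4->T, B4->T, B4->T, B4->F, B5->T; outcomes B1=F, B2=E, B3=S, B4=T, B4=F, B5=T
input #5, a=-3, p=3, z=2: events B2->S, B1->T, B4->T, B4->T, B4->T, B4->T, B4->T, B4->T, B4->F, B5->T; outcomes B1=T, B2=S, B4=T, B4=F, B5=T
input #6, a=-3, p=4, z=3: events B2->S, B1->T, B4->T, B4->T, B4->T, B4->T, B4->T, B4->F, B5->T; outcomes B1=T, B2=S, B4=T, B4=F, B5=T
input #7, a=-3, p=3, z=4: events B2->S, B1->T, B4->T, B4->T, B4->T, B4->T, B4->T, B4->T, B4->F, B5->F, B6->T; outcomes B1=T, B2=S, B4=T, B4=F, B5=F, B6=T
union over the pool: B1=T, B1=F, B2=S, B2=E, B3=S, B3=E, B4=T, B4=F, B5=T, B5=F, B6=T, B6=F
uncovered (0 of 12): none
Answer: none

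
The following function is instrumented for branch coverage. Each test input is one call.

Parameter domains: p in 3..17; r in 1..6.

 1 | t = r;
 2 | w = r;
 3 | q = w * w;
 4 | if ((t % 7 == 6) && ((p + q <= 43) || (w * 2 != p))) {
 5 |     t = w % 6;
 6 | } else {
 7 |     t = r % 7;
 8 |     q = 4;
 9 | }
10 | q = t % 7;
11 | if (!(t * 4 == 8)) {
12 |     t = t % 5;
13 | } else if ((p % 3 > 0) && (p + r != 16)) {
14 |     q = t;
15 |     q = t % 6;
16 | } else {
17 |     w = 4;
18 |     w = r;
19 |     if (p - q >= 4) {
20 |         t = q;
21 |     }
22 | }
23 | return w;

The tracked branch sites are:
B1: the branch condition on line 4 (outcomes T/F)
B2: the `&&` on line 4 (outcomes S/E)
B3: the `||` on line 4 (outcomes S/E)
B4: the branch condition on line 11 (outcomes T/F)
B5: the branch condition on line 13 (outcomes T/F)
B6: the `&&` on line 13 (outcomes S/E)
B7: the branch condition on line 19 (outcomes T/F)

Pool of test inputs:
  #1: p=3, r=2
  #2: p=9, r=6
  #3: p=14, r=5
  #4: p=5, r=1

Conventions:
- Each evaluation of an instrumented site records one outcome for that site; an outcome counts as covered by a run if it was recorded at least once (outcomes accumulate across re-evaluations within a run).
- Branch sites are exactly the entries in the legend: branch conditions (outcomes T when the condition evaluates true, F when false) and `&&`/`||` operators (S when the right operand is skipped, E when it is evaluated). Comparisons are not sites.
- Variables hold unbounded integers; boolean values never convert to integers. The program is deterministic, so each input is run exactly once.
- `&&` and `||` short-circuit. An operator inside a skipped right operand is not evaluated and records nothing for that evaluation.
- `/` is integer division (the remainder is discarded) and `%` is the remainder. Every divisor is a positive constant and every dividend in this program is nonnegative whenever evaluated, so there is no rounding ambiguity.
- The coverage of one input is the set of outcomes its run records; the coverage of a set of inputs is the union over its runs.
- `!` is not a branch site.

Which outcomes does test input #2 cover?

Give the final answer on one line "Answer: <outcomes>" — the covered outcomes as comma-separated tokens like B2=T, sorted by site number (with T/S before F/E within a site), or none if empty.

Simulating input #2 (p=9, r=6) step by step:
  B2->E, B3->E, B1->T, B4->T
as a set, this run covers: B1=T, B2=E, B3=E, B4=T

Answer: B1=T, B2=E, B3=E, B4=T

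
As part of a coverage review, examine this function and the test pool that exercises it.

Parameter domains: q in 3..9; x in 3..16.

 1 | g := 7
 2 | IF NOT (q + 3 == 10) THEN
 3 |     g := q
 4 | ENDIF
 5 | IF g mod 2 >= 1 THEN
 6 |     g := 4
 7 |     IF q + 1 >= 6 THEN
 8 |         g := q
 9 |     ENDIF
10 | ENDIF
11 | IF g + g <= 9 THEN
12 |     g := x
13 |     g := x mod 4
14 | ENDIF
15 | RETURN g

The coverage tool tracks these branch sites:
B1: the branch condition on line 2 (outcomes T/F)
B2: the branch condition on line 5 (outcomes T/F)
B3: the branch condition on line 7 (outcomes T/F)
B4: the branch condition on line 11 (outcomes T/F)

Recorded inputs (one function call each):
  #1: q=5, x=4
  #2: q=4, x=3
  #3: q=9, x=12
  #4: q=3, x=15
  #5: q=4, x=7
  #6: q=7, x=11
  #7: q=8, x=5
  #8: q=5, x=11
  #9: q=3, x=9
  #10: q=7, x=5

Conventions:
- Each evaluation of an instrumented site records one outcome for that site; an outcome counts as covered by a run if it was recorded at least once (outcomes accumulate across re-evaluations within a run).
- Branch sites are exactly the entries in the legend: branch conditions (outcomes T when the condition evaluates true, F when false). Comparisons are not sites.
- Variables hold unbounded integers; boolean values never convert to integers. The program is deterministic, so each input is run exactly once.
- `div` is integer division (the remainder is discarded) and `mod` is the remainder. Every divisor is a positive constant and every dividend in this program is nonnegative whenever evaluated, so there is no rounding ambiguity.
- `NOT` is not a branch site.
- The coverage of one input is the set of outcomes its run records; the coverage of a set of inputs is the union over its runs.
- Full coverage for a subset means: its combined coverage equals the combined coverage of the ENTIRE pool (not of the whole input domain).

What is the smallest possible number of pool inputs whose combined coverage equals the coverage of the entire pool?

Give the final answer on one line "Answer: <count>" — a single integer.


run #1 (q=5, x=4) runs B1->T, B2->T, B3->T, B4->F; records B1=T, B2=T, B3=T, B4=F
run #2 (q=4, x=3) runs B1->T, B2->F, B4->T; records B1=T, B2=F, B4=T
run #3 (q=9, x=12) runs B1->T, B2->T, B3->T, B4->F; records B1=T, B2=T, B3=T, B4=F
run #4 (q=3, x=15) runs B1->T, B2->T, B3->F, B4->T; records B1=T, B2=T, B3=F, B4=T
run #5 (q=4, x=7) runs B1->T, B2->F, B4->T; records B1=T, B2=F, B4=T
run #6 (q=7, x=11) runs B1->F, B2->T, B3->T, B4->F; records B1=F, B2=T, B3=T, B4=F
run #7 (q=8, x=5) runs B1->T, B2->F, B4->F; records B1=T, B2=F, B4=F
run #8 (q=5, x=11) runs B1->T, B2->T, B3->T, B4->F; records B1=T, B2=T, B3=T, B4=F
run #9 (q=3, x=9) runs B1->T, B2->T, B3->F, B4->T; records B1=T, B2=T, B3=F, B4=T
run #10 (q=7, x=5) runs B1->F, B2->T, B3->T, B4->F; records B1=F, B2=T, B3=T, B4=F
the full pool covers 8 outcomes: B1=T, B1=F, B2=T, B2=F, B3=T, B3=F, B4=T, B4=F
size 1 is not enough: best union over all size-1 subsets is 4/8
size 2 is not enough: best union over all size-2 subsets is 7/8
size 3: inputs {2, 4, 6} cover all 8 outcomes, and no lexicographically smaller subset of this size does
Answer: 3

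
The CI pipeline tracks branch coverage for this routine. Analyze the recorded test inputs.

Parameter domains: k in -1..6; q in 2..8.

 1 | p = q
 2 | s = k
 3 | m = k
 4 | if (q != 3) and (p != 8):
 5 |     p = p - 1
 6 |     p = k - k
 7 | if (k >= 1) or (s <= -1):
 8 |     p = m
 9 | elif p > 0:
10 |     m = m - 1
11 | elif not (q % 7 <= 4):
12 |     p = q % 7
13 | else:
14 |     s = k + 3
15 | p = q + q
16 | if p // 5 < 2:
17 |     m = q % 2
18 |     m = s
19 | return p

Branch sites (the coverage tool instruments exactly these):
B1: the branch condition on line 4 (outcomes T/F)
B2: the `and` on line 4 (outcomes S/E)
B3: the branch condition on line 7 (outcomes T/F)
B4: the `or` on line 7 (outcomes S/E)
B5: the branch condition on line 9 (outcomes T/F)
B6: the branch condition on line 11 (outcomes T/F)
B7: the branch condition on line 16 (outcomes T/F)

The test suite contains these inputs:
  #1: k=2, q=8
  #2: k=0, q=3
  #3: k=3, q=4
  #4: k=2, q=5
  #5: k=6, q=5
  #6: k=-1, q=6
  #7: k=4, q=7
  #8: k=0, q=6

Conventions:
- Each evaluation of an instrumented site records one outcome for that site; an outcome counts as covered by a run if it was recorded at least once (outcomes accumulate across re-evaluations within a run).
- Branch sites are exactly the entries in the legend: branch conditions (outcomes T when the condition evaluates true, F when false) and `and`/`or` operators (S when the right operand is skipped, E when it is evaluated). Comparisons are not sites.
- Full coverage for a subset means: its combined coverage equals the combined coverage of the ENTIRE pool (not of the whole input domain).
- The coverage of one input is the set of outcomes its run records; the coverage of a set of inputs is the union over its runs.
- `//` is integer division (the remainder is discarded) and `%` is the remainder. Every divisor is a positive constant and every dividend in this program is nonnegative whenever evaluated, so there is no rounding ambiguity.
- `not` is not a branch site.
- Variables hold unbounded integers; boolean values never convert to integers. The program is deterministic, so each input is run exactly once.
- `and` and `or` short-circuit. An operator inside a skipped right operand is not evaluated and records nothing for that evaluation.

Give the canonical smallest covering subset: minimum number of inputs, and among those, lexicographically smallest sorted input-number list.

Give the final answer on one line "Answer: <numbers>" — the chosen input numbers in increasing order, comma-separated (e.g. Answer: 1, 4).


input #1, k=2, q=8: events B2->E, B1->F, B4->S, B3->T, B7->F; outcomes B1=F, B2=E, B3=T, B4=S, B7=F
input #2, k=0, q=3: events B2->S, B1->F, B4->E, B3->F, B5->T, B7->T; outcomes B1=F, B2=S, B3=F, B4=E, B5=T, B7=T
input #3, k=3, q=4: events B2->E, B1->T, B4->S, B3->T, B7->T; outcomes B1=T, B2=E, B3=T, B4=S, B7=T
input #4, k=2, q=5: events B2->E, B1->T, B4->S, B3->T, B7->F; outcomes B1=T, B2=E, B3=T, B4=S, B7=F
input #5, k=6, q=5: events B2->E, B1->T, B4->S, B3->T, B7->F; outcomes B1=T, B2=E, B3=T, B4=S, B7=F
input #6, k=-1, q=6: events B2->E, B1->T, B4->E, B3->T, B7->F; outcomes B1=T, B2=E, B3=T, B4=E, B7=F
input #7, k=4, q=7: events B2->E, B1->T, B4->S, B3->T, B7->F; outcomes B1=T, B2=E, B3=T, B4=S, B7=F
input #8, k=0, q=6: events B2->E, B1->T, B4->E, B3->F, B5->F, B6->T, B7->F; outcomes B1=T, B2=E, B3=F, B4=E, B5=F, B6=T, B7=F
the full pool covers 13 outcomes: B1=T, B1=F, B2=S, B2=E, B3=T, B3=F, B4=S, B4=E, B5=T, B5=F, B6=T, B7=T, B7=F
every size-1 subset falls short of the 13 outcomes (best: 7/13)
every size-2 subset falls short of the 13 outcomes (best: 11/13)
size 3: inputs {1, 2, 8} cover all 13 outcomes, and no lexicographically smaller subset of this size does
Answer: 1, 2, 8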